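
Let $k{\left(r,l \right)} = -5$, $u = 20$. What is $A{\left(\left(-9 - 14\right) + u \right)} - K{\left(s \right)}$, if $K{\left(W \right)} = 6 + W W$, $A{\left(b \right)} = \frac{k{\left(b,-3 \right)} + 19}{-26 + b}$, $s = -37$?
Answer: $- \frac{39889}{29} \approx -1375.5$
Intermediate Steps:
$A{\left(b \right)} = \frac{14}{-26 + b}$ ($A{\left(b \right)} = \frac{-5 + 19}{-26 + b} = \frac{14}{-26 + b}$)
$K{\left(W \right)} = 6 + W^{2}$
$A{\left(\left(-9 - 14\right) + u \right)} - K{\left(s \right)} = \frac{14}{-26 + \left(\left(-9 - 14\right) + 20\right)} - \left(6 + \left(-37\right)^{2}\right) = \frac{14}{-26 + \left(-23 + 20\right)} - \left(6 + 1369\right) = \frac{14}{-26 - 3} - 1375 = \frac{14}{-29} - 1375 = 14 \left(- \frac{1}{29}\right) - 1375 = - \frac{14}{29} - 1375 = - \frac{39889}{29}$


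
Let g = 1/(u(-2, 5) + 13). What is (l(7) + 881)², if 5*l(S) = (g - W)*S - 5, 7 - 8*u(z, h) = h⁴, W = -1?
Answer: 1282717070041/1651225 ≈ 7.7683e+5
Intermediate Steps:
u(z, h) = 7/8 - h⁴/8
g = -4/257 (g = 1/((7/8 - ⅛*5⁴) + 13) = 1/((7/8 - ⅛*625) + 13) = 1/((7/8 - 625/8) + 13) = 1/(-309/4 + 13) = 1/(-257/4) = -4/257 ≈ -0.015564)
l(S) = -1 + 253*S/1285 (l(S) = ((-4/257 - 1*(-1))*S - 5)/5 = ((-4/257 + 1)*S - 5)/5 = (253*S/257 - 5)/5 = (-5 + 253*S/257)/5 = -1 + 253*S/1285)
(l(7) + 881)² = ((-1 + (253/1285)*7) + 881)² = ((-1 + 1771/1285) + 881)² = (486/1285 + 881)² = (1132571/1285)² = 1282717070041/1651225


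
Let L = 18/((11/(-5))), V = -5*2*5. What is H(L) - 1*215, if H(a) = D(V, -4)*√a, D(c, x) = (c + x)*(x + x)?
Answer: -215 + 1296*I*√110/11 ≈ -215.0 + 1235.7*I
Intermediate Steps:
V = -50 (V = -10*5 = -50)
L = -90/11 (L = 18/((11*(-⅕))) = 18/(-11/5) = 18*(-5/11) = -90/11 ≈ -8.1818)
D(c, x) = 2*x*(c + x) (D(c, x) = (c + x)*(2*x) = 2*x*(c + x))
H(a) = 432*√a (H(a) = (2*(-4)*(-50 - 4))*√a = (2*(-4)*(-54))*√a = 432*√a)
H(L) - 1*215 = 432*√(-90/11) - 1*215 = 432*(3*I*√110/11) - 215 = 1296*I*√110/11 - 215 = -215 + 1296*I*√110/11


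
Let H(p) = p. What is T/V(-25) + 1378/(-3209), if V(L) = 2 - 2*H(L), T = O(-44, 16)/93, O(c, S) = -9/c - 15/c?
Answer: -12214139/28450994 ≈ -0.42930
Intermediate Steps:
O(c, S) = -24/c
T = 2/341 (T = -24/(-44)/93 = -24*(-1/44)*(1/93) = (6/11)*(1/93) = 2/341 ≈ 0.0058651)
V(L) = 2 - 2*L
T/V(-25) + 1378/(-3209) = 2/(341*(2 - 2*(-25))) + 1378/(-3209) = 2/(341*(2 + 50)) + 1378*(-1/3209) = (2/341)/52 - 1378/3209 = (2/341)*(1/52) - 1378/3209 = 1/8866 - 1378/3209 = -12214139/28450994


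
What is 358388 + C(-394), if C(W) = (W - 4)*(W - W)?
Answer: 358388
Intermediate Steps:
C(W) = 0 (C(W) = (-4 + W)*0 = 0)
358388 + C(-394) = 358388 + 0 = 358388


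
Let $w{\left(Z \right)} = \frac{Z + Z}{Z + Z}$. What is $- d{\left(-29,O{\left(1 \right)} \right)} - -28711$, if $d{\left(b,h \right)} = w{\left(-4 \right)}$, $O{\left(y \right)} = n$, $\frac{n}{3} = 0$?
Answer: $28710$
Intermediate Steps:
$n = 0$ ($n = 3 \cdot 0 = 0$)
$w{\left(Z \right)} = 1$ ($w{\left(Z \right)} = \frac{2 Z}{2 Z} = 2 Z \frac{1}{2 Z} = 1$)
$O{\left(y \right)} = 0$
$d{\left(b,h \right)} = 1$
$- d{\left(-29,O{\left(1 \right)} \right)} - -28711 = \left(-1\right) 1 - -28711 = -1 + 28711 = 28710$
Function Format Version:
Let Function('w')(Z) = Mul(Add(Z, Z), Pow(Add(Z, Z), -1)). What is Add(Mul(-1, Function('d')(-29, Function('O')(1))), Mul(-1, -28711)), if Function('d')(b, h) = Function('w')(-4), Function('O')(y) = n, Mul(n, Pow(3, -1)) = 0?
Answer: 28710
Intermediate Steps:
n = 0 (n = Mul(3, 0) = 0)
Function('w')(Z) = 1 (Function('w')(Z) = Mul(Mul(2, Z), Pow(Mul(2, Z), -1)) = Mul(Mul(2, Z), Mul(Rational(1, 2), Pow(Z, -1))) = 1)
Function('O')(y) = 0
Function('d')(b, h) = 1
Add(Mul(-1, Function('d')(-29, Function('O')(1))), Mul(-1, -28711)) = Add(Mul(-1, 1), Mul(-1, -28711)) = Add(-1, 28711) = 28710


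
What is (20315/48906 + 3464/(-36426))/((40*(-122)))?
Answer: -7315177/111454817760 ≈ -6.5634e-5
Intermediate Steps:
(20315/48906 + 3464/(-36426))/((40*(-122))) = (20315*(1/48906) + 3464*(-1/36426))/(-4880) = (20315/48906 - 1732/18213)*(-1/4880) = (7315177/22839102)*(-1/4880) = -7315177/111454817760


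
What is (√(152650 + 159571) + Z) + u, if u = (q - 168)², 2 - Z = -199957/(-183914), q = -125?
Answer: 15789000857/183914 + √312221 ≈ 86409.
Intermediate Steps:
Z = 167871/183914 (Z = 2 - (-199957)/(-183914) = 2 - (-199957)*(-1)/183914 = 2 - 1*199957/183914 = 2 - 199957/183914 = 167871/183914 ≈ 0.91277)
u = 85849 (u = (-125 - 168)² = (-293)² = 85849)
(√(152650 + 159571) + Z) + u = (√(152650 + 159571) + 167871/183914) + 85849 = (√312221 + 167871/183914) + 85849 = (167871/183914 + √312221) + 85849 = 15789000857/183914 + √312221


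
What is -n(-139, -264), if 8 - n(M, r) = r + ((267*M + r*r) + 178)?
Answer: 32489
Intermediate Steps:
n(M, r) = -170 - r - r² - 267*M (n(M, r) = 8 - (r + ((267*M + r*r) + 178)) = 8 - (r + ((267*M + r²) + 178)) = 8 - (r + ((r² + 267*M) + 178)) = 8 - (r + (178 + r² + 267*M)) = 8 - (178 + r + r² + 267*M) = 8 + (-178 - r - r² - 267*M) = -170 - r - r² - 267*M)
-n(-139, -264) = -(-170 - 1*(-264) - 1*(-264)² - 267*(-139)) = -(-170 + 264 - 1*69696 + 37113) = -(-170 + 264 - 69696 + 37113) = -1*(-32489) = 32489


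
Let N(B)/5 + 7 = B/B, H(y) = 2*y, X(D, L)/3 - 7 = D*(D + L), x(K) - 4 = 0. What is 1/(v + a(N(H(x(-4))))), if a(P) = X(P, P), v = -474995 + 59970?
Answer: -1/409604 ≈ -2.4414e-6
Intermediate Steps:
x(K) = 4 (x(K) = 4 + 0 = 4)
X(D, L) = 21 + 3*D*(D + L) (X(D, L) = 21 + 3*(D*(D + L)) = 21 + 3*D*(D + L))
N(B) = -30 (N(B) = -35 + 5*(B/B) = -35 + 5*1 = -35 + 5 = -30)
v = -415025
a(P) = 21 + 6*P² (a(P) = 21 + 3*P² + 3*P*P = 21 + 3*P² + 3*P² = 21 + 6*P²)
1/(v + a(N(H(x(-4))))) = 1/(-415025 + (21 + 6*(-30)²)) = 1/(-415025 + (21 + 6*900)) = 1/(-415025 + (21 + 5400)) = 1/(-415025 + 5421) = 1/(-409604) = -1/409604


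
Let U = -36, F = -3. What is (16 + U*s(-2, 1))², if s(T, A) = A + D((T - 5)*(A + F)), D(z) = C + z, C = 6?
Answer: 547600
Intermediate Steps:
D(z) = 6 + z
s(T, A) = 6 + A + (-5 + T)*(-3 + A) (s(T, A) = A + (6 + (T - 5)*(A - 3)) = A + (6 + (-5 + T)*(-3 + A)) = 6 + A + (-5 + T)*(-3 + A))
(16 + U*s(-2, 1))² = (16 - 36*(21 - 4*1 - 3*(-2) + 1*(-2)))² = (16 - 36*(21 - 4 + 6 - 2))² = (16 - 36*21)² = (16 - 756)² = (-740)² = 547600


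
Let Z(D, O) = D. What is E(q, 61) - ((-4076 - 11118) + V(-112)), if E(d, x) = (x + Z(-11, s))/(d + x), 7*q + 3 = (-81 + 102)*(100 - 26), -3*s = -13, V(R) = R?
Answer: 15137809/989 ≈ 15306.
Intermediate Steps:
s = 13/3 (s = -⅓*(-13) = 13/3 ≈ 4.3333)
q = 1551/7 (q = -3/7 + ((-81 + 102)*(100 - 26))/7 = -3/7 + (21*74)/7 = -3/7 + (⅐)*1554 = -3/7 + 222 = 1551/7 ≈ 221.57)
E(d, x) = (-11 + x)/(d + x) (E(d, x) = (x - 11)/(d + x) = (-11 + x)/(d + x))
E(q, 61) - ((-4076 - 11118) + V(-112)) = (-11 + 61)/(1551/7 + 61) - ((-4076 - 11118) - 112) = 50/(1978/7) - (-15194 - 112) = (7/1978)*50 - 1*(-15306) = 175/989 + 15306 = 15137809/989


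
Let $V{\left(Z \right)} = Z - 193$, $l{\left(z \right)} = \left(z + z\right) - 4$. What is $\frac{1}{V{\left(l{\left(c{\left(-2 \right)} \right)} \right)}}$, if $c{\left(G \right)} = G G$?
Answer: $- \frac{1}{189} \approx -0.005291$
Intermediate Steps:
$c{\left(G \right)} = G^{2}$
$l{\left(z \right)} = -4 + 2 z$ ($l{\left(z \right)} = 2 z - 4 = -4 + 2 z$)
$V{\left(Z \right)} = -193 + Z$
$\frac{1}{V{\left(l{\left(c{\left(-2 \right)} \right)} \right)}} = \frac{1}{-193 - \left(4 - 2 \left(-2\right)^{2}\right)} = \frac{1}{-193 + \left(-4 + 2 \cdot 4\right)} = \frac{1}{-193 + \left(-4 + 8\right)} = \frac{1}{-193 + 4} = \frac{1}{-189} = - \frac{1}{189}$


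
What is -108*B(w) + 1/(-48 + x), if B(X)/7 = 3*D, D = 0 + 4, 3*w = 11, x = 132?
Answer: -762047/84 ≈ -9072.0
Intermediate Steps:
w = 11/3 (w = (⅓)*11 = 11/3 ≈ 3.6667)
D = 4
B(X) = 84 (B(X) = 7*(3*4) = 7*12 = 84)
-108*B(w) + 1/(-48 + x) = -108*84 + 1/(-48 + 132) = -9072 + 1/84 = -762047/84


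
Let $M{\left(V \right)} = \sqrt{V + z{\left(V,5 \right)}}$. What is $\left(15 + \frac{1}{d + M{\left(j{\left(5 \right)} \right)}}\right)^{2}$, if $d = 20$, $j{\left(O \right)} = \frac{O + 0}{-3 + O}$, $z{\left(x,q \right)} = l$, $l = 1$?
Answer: $\frac{142444239}{628849} - \frac{23870 \sqrt{14}}{628849} \approx 226.37$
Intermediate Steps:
$z{\left(x,q \right)} = 1$
$j{\left(O \right)} = \frac{O}{-3 + O}$
$M{\left(V \right)} = \sqrt{1 + V}$ ($M{\left(V \right)} = \sqrt{V + 1} = \sqrt{1 + V}$)
$\left(15 + \frac{1}{d + M{\left(j{\left(5 \right)} \right)}}\right)^{2} = \left(15 + \frac{1}{20 + \sqrt{1 + \frac{5}{-3 + 5}}}\right)^{2} = \left(15 + \frac{1}{20 + \sqrt{1 + \frac{5}{2}}}\right)^{2} = \left(15 + \frac{1}{20 + \sqrt{\frac{7}{2}}}\right)^{2} = \left(15 + \frac{1}{20 + \frac{\sqrt{14}}{2}}\right)^{2}$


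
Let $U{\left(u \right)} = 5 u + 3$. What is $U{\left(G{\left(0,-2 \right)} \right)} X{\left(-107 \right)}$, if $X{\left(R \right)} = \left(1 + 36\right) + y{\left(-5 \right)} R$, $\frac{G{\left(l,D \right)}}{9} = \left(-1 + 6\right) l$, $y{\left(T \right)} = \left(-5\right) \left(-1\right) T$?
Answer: $8136$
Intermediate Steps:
$y{\left(T \right)} = 5 T$
$G{\left(l,D \right)} = 45 l$ ($G{\left(l,D \right)} = 9 \left(-1 + 6\right) l = 9 \cdot 5 l = 45 l$)
$U{\left(u \right)} = 3 + 5 u$
$X{\left(R \right)} = 37 - 25 R$ ($X{\left(R \right)} = \left(1 + 36\right) + 5 \left(-5\right) R = 37 - 25 R$)
$U{\left(G{\left(0,-2 \right)} \right)} X{\left(-107 \right)} = \left(3 + 5 \cdot 45 \cdot 0\right) \left(37 - -2675\right) = \left(3 + 5 \cdot 0\right) \left(37 + 2675\right) = \left(3 + 0\right) 2712 = 3 \cdot 2712 = 8136$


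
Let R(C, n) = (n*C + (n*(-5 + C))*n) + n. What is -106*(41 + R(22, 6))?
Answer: -83846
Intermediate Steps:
R(C, n) = n + C*n + n²*(-5 + C) (R(C, n) = (C*n + n²*(-5 + C)) + n = n + C*n + n²*(-5 + C))
-106*(41 + R(22, 6)) = -106*(41 + 6*(1 + 22 - 5*6 + 22*6)) = -106*(41 + 6*(1 + 22 - 30 + 132)) = -106*(41 + 6*125) = -106*(41 + 750) = -106*791 = -83846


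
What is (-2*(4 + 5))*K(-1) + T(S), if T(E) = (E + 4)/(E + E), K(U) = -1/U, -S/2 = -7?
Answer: -243/14 ≈ -17.357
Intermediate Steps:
S = 14 (S = -2*(-7) = 14)
T(E) = (4 + E)/(2*E) (T(E) = (4 + E)/((2*E)) = (4 + E)*(1/(2*E)) = (4 + E)/(2*E))
(-2*(4 + 5))*K(-1) + T(S) = (-2*(4 + 5))*(-1/(-1)) + (1/2)*(4 + 14)/14 = (-2*9)*(-1*(-1)) + (1/2)*(1/14)*18 = -18*1 + 9/14 = -18 + 9/14 = -243/14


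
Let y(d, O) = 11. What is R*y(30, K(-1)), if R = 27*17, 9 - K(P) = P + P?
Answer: 5049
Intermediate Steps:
K(P) = 9 - 2*P (K(P) = 9 - (P + P) = 9 - 2*P)
R = 459
R*y(30, K(-1)) = 459*11 = 5049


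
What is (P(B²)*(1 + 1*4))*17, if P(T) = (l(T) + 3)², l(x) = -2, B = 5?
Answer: 85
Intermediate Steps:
P(T) = 1 (P(T) = (-2 + 3)² = 1² = 1)
(P(B²)*(1 + 1*4))*17 = (1*(1 + 1*4))*17 = (1*(1 + 4))*17 = (1*5)*17 = 5*17 = 85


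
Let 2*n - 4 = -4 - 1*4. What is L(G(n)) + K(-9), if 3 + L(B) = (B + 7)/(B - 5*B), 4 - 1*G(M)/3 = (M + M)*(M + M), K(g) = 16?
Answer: 1843/144 ≈ 12.799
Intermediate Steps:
n = -2 (n = 2 + (-4 - 1*4)/2 = 2 + (-4 - 4)/2 = 2 + (½)*(-8) = 2 - 4 = -2)
G(M) = 12 - 12*M² (G(M) = 12 - 3*(M + M)*(M + M) = 12 - 3*2*M*2*M = 12 - 12*M²)
L(B) = -3 - (7 + B)/(4*B) (L(B) = -3 + (B + 7)/(B - 5*B) = -3 + (7 + B)/((-4*B)) = -3 + (7 + B)*(-1/(4*B)) = -3 - (7 + B)/(4*B))
L(G(n)) + K(-9) = (-7 - 13*(12 - 12*(-2)²))/(4*(12 - 12*(-2)²)) + 16 = (-7 - 13*(12 - 12*4))/(4*(12 - 12*4)) + 16 = (-7 - 13*(12 - 48))/(4*(12 - 48)) + 16 = (¼)*(-7 - 13*(-36))/(-36) + 16 = (¼)*(-1/36)*(-7 + 468) + 16 = (¼)*(-1/36)*461 + 16 = -461/144 + 16 = 1843/144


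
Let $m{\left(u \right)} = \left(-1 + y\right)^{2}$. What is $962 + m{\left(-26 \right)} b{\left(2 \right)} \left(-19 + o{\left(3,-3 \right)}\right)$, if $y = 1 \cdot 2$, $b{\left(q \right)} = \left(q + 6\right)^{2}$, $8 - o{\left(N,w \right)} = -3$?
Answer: $450$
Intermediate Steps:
$o{\left(N,w \right)} = 11$ ($o{\left(N,w \right)} = 8 - -3 = 8 + 3 = 11$)
$b{\left(q \right)} = \left(6 + q\right)^{2}$
$y = 2$
$m{\left(u \right)} = 1$ ($m{\left(u \right)} = \left(-1 + 2\right)^{2} = 1^{2} = 1$)
$962 + m{\left(-26 \right)} b{\left(2 \right)} \left(-19 + o{\left(3,-3 \right)}\right) = 962 + 1 \left(6 + 2\right)^{2} \left(-19 + 11\right) = 962 + 1 \cdot 8^{2} \left(-8\right) = 962 + 1 \cdot 64 \left(-8\right) = 962 + 1 \left(-512\right) = 962 - 512 = 450$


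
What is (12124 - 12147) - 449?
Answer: -472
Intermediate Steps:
(12124 - 12147) - 449 = -23 - 449 = -472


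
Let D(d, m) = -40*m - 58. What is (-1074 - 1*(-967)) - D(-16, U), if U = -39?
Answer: -1609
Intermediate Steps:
D(d, m) = -58 - 40*m
(-1074 - 1*(-967)) - D(-16, U) = (-1074 - 1*(-967)) - (-58 - 40*(-39)) = (-1074 + 967) - (-58 + 1560) = -107 - 1*1502 = -107 - 1502 = -1609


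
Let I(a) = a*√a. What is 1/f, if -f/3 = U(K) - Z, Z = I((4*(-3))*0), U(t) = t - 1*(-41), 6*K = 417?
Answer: -2/663 ≈ -0.0030166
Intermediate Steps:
K = 139/2 (K = (⅙)*417 = 139/2 ≈ 69.500)
U(t) = 41 + t (U(t) = t + 41 = 41 + t)
I(a) = a^(3/2)
Z = 0 (Z = ((4*(-3))*0)^(3/2) = (-12*0)^(3/2) = 0^(3/2) = 0)
f = -663/2 (f = -3*((41 + 139/2) - 1*0) = -3*(221/2 + 0) = -3*221/2 = -663/2 ≈ -331.50)
1/f = 1/(-663/2) = -2/663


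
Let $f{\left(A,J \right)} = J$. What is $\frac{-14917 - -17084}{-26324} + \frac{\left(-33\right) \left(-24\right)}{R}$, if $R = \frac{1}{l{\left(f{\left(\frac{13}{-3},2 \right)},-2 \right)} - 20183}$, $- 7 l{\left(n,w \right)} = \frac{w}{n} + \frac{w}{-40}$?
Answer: $- \frac{14727461979197}{921340} \approx -1.5985 \cdot 10^{7}$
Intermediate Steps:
$l{\left(n,w \right)} = \frac{w}{280} - \frac{w}{7 n}$ ($l{\left(n,w \right)} = - \frac{\frac{w}{n} + \frac{w}{-40}}{7} = - \frac{\frac{w}{n} + w \left(- \frac{1}{40}\right)}{7} = - \frac{\frac{w}{n} - \frac{w}{40}}{7} = - \frac{- \frac{w}{40} + \frac{w}{n}}{7} = \frac{w}{280} - \frac{w}{7 n}$)
$R = - \frac{140}{2825601}$ ($R = \frac{1}{\frac{1}{280} \left(-2\right) \frac{1}{2} \left(-40 + 2\right) - 20183} = \frac{1}{\frac{1}{280} \left(-2\right) \frac{1}{2} \left(-38\right) - 20183} = \frac{1}{\frac{19}{140} - 20183} = \frac{1}{- \frac{2825601}{140}} = - \frac{140}{2825601} \approx -4.9547 \cdot 10^{-5}$)
$\frac{-14917 - -17084}{-26324} + \frac{\left(-33\right) \left(-24\right)}{R} = \frac{-14917 - -17084}{-26324} + \frac{\left(-33\right) \left(-24\right)}{- \frac{140}{2825601}} = \left(-14917 + 17084\right) \left(- \frac{1}{26324}\right) + 792 \left(- \frac{2825601}{140}\right) = 2167 \left(- \frac{1}{26324}\right) - \frac{559468998}{35} = - \frac{2167}{26324} - \frac{559468998}{35} = - \frac{14727461979197}{921340}$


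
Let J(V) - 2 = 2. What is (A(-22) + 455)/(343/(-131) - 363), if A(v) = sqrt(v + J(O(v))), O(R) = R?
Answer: -59605/47896 - 393*I*sqrt(2)/47896 ≈ -1.2445 - 0.011604*I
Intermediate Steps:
J(V) = 4 (J(V) = 2 + 2 = 4)
A(v) = sqrt(4 + v) (A(v) = sqrt(v + 4) = sqrt(4 + v))
(A(-22) + 455)/(343/(-131) - 363) = (sqrt(4 - 22) + 455)/(343/(-131) - 363) = (sqrt(-18) + 455)/(343*(-1/131) - 363) = (3*I*sqrt(2) + 455)/(-343/131 - 363) = (455 + 3*I*sqrt(2))/(-47896/131) = (455 + 3*I*sqrt(2))*(-131/47896) = -59605/47896 - 393*I*sqrt(2)/47896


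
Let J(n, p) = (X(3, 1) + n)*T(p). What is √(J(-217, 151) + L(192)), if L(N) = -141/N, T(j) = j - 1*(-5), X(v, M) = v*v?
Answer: I*√2076719/8 ≈ 180.14*I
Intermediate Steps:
X(v, M) = v²
T(j) = 5 + j (T(j) = j + 5 = 5 + j)
J(n, p) = (5 + p)*(9 + n) (J(n, p) = (3² + n)*(5 + p) = (9 + n)*(5 + p) = (5 + p)*(9 + n))
√(J(-217, 151) + L(192)) = √((5 + 151)*(9 - 217) - 141/192) = √(156*(-208) - 141*1/192) = √(-32448 - 47/64) = √(-2076719/64) = I*√2076719/8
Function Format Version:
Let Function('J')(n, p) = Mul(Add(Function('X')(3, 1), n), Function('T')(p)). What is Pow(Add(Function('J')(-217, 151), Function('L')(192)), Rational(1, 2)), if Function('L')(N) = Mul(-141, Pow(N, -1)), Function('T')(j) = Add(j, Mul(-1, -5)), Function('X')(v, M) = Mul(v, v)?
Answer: Mul(Rational(1, 8), I, Pow(2076719, Rational(1, 2))) ≈ Mul(180.14, I)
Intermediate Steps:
Function('X')(v, M) = Pow(v, 2)
Function('T')(j) = Add(5, j) (Function('T')(j) = Add(j, 5) = Add(5, j))
Function('J')(n, p) = Mul(Add(5, p), Add(9, n)) (Function('J')(n, p) = Mul(Add(Pow(3, 2), n), Add(5, p)) = Mul(Add(9, n), Add(5, p)) = Mul(Add(5, p), Add(9, n)))
Pow(Add(Function('J')(-217, 151), Function('L')(192)), Rational(1, 2)) = Pow(Add(Mul(Add(5, 151), Add(9, -217)), Mul(-141, Pow(192, -1))), Rational(1, 2)) = Pow(Add(Mul(156, -208), Mul(-141, Rational(1, 192))), Rational(1, 2)) = Pow(Add(-32448, Rational(-47, 64)), Rational(1, 2)) = Pow(Rational(-2076719, 64), Rational(1, 2)) = Mul(Rational(1, 8), I, Pow(2076719, Rational(1, 2)))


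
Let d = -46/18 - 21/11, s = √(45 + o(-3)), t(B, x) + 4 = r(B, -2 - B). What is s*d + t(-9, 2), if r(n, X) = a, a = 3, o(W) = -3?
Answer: -1 - 442*√42/99 ≈ -29.934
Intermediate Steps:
r(n, X) = 3
t(B, x) = -1 (t(B, x) = -4 + 3 = -1)
s = √42 (s = √(45 - 3) = √42 ≈ 6.4807)
d = -442/99 (d = -46*1/18 - 21*1/11 = -23/9 - 21/11 = -442/99 ≈ -4.4646)
s*d + t(-9, 2) = √42*(-442/99) - 1 = -442*√42/99 - 1 = -1 - 442*√42/99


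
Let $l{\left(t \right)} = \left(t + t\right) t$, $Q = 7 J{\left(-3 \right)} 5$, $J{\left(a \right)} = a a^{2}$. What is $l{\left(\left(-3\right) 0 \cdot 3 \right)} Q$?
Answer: $0$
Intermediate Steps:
$J{\left(a \right)} = a^{3}$
$Q = -945$ ($Q = 7 \left(-3\right)^{3} \cdot 5 = 7 \left(-27\right) 5 = \left(-189\right) 5 = -945$)
$l{\left(t \right)} = 2 t^{2}$ ($l{\left(t \right)} = 2 t t = 2 t^{2}$)
$l{\left(\left(-3\right) 0 \cdot 3 \right)} Q = 2 \left(\left(-3\right) 0 \cdot 3\right)^{2} \left(-945\right) = 2 \left(0 \cdot 3\right)^{2} \left(-945\right) = 2 \cdot 0^{2} \left(-945\right) = 2 \cdot 0 \left(-945\right) = 0 \left(-945\right) = 0$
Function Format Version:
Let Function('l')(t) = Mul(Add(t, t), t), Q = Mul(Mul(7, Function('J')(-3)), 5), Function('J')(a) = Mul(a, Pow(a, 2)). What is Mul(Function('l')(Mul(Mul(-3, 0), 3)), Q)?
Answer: 0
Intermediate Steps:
Function('J')(a) = Pow(a, 3)
Q = -945 (Q = Mul(Mul(7, Pow(-3, 3)), 5) = Mul(Mul(7, -27), 5) = Mul(-189, 5) = -945)
Function('l')(t) = Mul(2, Pow(t, 2)) (Function('l')(t) = Mul(Mul(2, t), t) = Mul(2, Pow(t, 2)))
Mul(Function('l')(Mul(Mul(-3, 0), 3)), Q) = Mul(Mul(2, Pow(Mul(Mul(-3, 0), 3), 2)), -945) = Mul(Mul(2, Pow(Mul(0, 3), 2)), -945) = Mul(Mul(2, Pow(0, 2)), -945) = Mul(Mul(2, 0), -945) = Mul(0, -945) = 0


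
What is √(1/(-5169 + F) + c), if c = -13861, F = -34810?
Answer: 2*I*√5538579918170/39979 ≈ 117.73*I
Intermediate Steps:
√(1/(-5169 + F) + c) = √(1/(-5169 - 34810) - 13861) = √(1/(-39979) - 13861) = √(-1/39979 - 13861) = √(-554148920/39979) = 2*I*√5538579918170/39979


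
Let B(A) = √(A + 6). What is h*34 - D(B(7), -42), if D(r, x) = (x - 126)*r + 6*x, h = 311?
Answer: 10826 + 168*√13 ≈ 11432.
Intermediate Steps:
B(A) = √(6 + A)
D(r, x) = 6*x + r*(-126 + x) (D(r, x) = (-126 + x)*r + 6*x = r*(-126 + x) + 6*x = 6*x + r*(-126 + x))
h*34 - D(B(7), -42) = 311*34 - (-126*√(6 + 7) + 6*(-42) + √(6 + 7)*(-42)) = 10574 - (-126*√13 - 252 + √13*(-42)) = 10574 - (-126*√13 - 252 - 42*√13) = 10574 - (-252 - 168*√13) = 10574 + (252 + 168*√13) = 10826 + 168*√13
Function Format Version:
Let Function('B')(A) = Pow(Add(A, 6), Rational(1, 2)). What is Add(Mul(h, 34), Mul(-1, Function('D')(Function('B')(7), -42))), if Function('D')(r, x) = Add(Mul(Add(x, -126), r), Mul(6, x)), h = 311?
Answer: Add(10826, Mul(168, Pow(13, Rational(1, 2)))) ≈ 11432.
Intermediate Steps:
Function('B')(A) = Pow(Add(6, A), Rational(1, 2))
Function('D')(r, x) = Add(Mul(6, x), Mul(r, Add(-126, x))) (Function('D')(r, x) = Add(Mul(Add(-126, x), r), Mul(6, x)) = Add(Mul(r, Add(-126, x)), Mul(6, x)) = Add(Mul(6, x), Mul(r, Add(-126, x))))
Add(Mul(h, 34), Mul(-1, Function('D')(Function('B')(7), -42))) = Add(Mul(311, 34), Mul(-1, Add(Mul(-126, Pow(Add(6, 7), Rational(1, 2))), Mul(6, -42), Mul(Pow(Add(6, 7), Rational(1, 2)), -42)))) = Add(10574, Mul(-1, Add(Mul(-126, Pow(13, Rational(1, 2))), -252, Mul(Pow(13, Rational(1, 2)), -42)))) = Add(10574, Mul(-1, Add(Mul(-126, Pow(13, Rational(1, 2))), -252, Mul(-42, Pow(13, Rational(1, 2)))))) = Add(10574, Mul(-1, Add(-252, Mul(-168, Pow(13, Rational(1, 2)))))) = Add(10574, Add(252, Mul(168, Pow(13, Rational(1, 2))))) = Add(10826, Mul(168, Pow(13, Rational(1, 2))))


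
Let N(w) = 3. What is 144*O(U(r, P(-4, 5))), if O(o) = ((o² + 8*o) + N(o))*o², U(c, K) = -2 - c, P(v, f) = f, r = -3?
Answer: 1728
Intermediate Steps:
O(o) = o²*(3 + o² + 8*o) (O(o) = ((o² + 8*o) + 3)*o² = (3 + o² + 8*o)*o² = o²*(3 + o² + 8*o))
144*O(U(r, P(-4, 5))) = 144*((-2 - 1*(-3))²*(3 + (-2 - 1*(-3))² + 8*(-2 - 1*(-3)))) = 144*((-2 + 3)²*(3 + (-2 + 3)² + 8*(-2 + 3))) = 144*(1²*(3 + 1² + 8*1)) = 144*(1*(3 + 1 + 8)) = 144*(1*12) = 144*12 = 1728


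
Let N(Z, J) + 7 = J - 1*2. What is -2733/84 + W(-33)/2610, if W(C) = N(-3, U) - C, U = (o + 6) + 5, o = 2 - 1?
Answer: -132039/4060 ≈ -32.522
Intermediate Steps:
o = 1
U = 12 (U = (1 + 6) + 5 = 7 + 5 = 12)
N(Z, J) = -9 + J (N(Z, J) = -7 + (J - 1*2) = -7 + (J - 2) = -7 + (-2 + J) = -9 + J)
W(C) = 3 - C (W(C) = (-9 + 12) - C = 3 - C)
-2733/84 + W(-33)/2610 = -2733/84 + (3 - 1*(-33))/2610 = -2733*1/84 + (3 + 33)*(1/2610) = -911/28 + 36*(1/2610) = -911/28 + 2/145 = -132039/4060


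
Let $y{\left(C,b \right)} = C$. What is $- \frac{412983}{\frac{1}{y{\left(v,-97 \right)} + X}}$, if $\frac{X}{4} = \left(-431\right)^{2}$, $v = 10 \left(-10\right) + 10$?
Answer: $-306827371782$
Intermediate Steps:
$v = -90$ ($v = -100 + 10 = -90$)
$X = 743044$ ($X = 4 \left(-431\right)^{2} = 4 \cdot 185761 = 743044$)
$- \frac{412983}{\frac{1}{y{\left(v,-97 \right)} + X}} = - \frac{412983}{\frac{1}{-90 + 743044}} = - \frac{412983}{\frac{1}{742954}} = - 412983 \frac{1}{\frac{1}{742954}} = \left(-412983\right) 742954 = -306827371782$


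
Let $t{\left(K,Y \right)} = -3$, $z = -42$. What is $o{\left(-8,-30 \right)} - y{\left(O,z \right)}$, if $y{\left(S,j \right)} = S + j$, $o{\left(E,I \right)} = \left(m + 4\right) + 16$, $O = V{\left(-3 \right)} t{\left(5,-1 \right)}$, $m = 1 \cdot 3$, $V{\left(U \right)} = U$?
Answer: $56$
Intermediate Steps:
$m = 3$
$O = 9$ ($O = \left(-3\right) \left(-3\right) = 9$)
$o{\left(E,I \right)} = 23$ ($o{\left(E,I \right)} = \left(3 + 4\right) + 16 = 7 + 16 = 23$)
$o{\left(-8,-30 \right)} - y{\left(O,z \right)} = 23 - \left(9 - 42\right) = 23 - -33 = 23 + 33 = 56$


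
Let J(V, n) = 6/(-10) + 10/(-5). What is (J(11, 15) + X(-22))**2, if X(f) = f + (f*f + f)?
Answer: 4782969/25 ≈ 1.9132e+5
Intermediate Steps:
J(V, n) = -13/5 (J(V, n) = 6*(-1/10) + 10*(-1/5) = -3/5 - 2 = -13/5)
X(f) = f**2 + 2*f (X(f) = f + (f**2 + f) = f + (f + f**2) = f**2 + 2*f)
(J(11, 15) + X(-22))**2 = (-13/5 - 22*(2 - 22))**2 = (-13/5 - 22*(-20))**2 = (-13/5 + 440)**2 = (2187/5)**2 = 4782969/25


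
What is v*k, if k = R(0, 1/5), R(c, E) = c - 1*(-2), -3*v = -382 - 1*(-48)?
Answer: 668/3 ≈ 222.67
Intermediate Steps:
v = 334/3 (v = -(-382 - 1*(-48))/3 = -(-382 + 48)/3 = -1/3*(-334) = 334/3 ≈ 111.33)
R(c, E) = 2 + c (R(c, E) = c + 2 = 2 + c)
k = 2 (k = 2 + 0 = 2)
v*k = (334/3)*2 = 668/3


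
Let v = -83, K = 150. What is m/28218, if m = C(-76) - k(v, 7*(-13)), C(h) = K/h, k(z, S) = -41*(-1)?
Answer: -1633/1072284 ≈ -0.0015229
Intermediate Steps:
k(z, S) = 41
C(h) = 150/h
m = -1633/38 (m = 150/(-76) - 1*41 = 150*(-1/76) - 41 = -75/38 - 41 = -1633/38 ≈ -42.974)
m/28218 = -1633/38/28218 = -1633/38*1/28218 = -1633/1072284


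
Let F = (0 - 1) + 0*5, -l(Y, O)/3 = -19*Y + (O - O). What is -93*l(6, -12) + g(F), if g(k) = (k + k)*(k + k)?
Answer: -31802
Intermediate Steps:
l(Y, O) = 57*Y (l(Y, O) = -3*(-19*Y + (O - O)) = -3*(-19*Y + 0) = -(-57)*Y = 57*Y)
F = -1 (F = -1 + 0 = -1)
g(k) = 4*k² (g(k) = (2*k)*(2*k) = 4*k²)
-93*l(6, -12) + g(F) = -5301*6 + 4*(-1)² = -93*342 + 4*1 = -31806 + 4 = -31802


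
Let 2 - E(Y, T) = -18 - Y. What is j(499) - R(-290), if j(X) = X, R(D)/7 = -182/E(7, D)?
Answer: 14747/27 ≈ 546.19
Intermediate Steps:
E(Y, T) = 20 + Y (E(Y, T) = 2 - (-18 - Y) = 2 + (18 + Y) = 20 + Y)
R(D) = -1274/27 (R(D) = 7*(-182/(20 + 7)) = 7*(-182/27) = -1274/27)
j(499) - R(-290) = 499 - 1*(-1274/27) = 499 + 1274/27 = 14747/27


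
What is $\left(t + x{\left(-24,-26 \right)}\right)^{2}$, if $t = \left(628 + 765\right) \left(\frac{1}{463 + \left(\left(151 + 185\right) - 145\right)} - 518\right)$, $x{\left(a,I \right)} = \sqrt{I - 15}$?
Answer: $\frac{222697163277911653}{427716} - \frac{471908003 i \sqrt{41}}{327} \approx 5.2067 \cdot 10^{11} - 9.2406 \cdot 10^{6} i$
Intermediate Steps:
$x{\left(a,I \right)} = \sqrt{-15 + I}$
$t = - \frac{471908003}{654}$ ($t = 1393 \left(\frac{1}{463 + \left(336 - 145\right)} - 518\right) = 1393 \left(\frac{1}{463 + 191} - 518\right) = 1393 \left(\frac{1}{654} - 518\right) = 1393 \left(- \frac{338771}{654}\right) = - \frac{471908003}{654} \approx -7.2157 \cdot 10^{5}$)
$\left(t + x{\left(-24,-26 \right)}\right)^{2} = \left(- \frac{471908003}{654} + \sqrt{-15 - 26}\right)^{2} = \left(- \frac{471908003}{654} + \sqrt{-41}\right)^{2} = \left(- \frac{471908003}{654} + i \sqrt{41}\right)^{2}$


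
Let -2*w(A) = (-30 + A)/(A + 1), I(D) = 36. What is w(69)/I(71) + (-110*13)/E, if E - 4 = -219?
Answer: 479921/72240 ≈ 6.6434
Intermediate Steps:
E = -215 (E = 4 - 219 = -215)
w(A) = -(-30 + A)/(2*(1 + A)) (w(A) = -(-30 + A)/(2*(A + 1)) = -(-30 + A)/(2*(1 + A)))
w(69)/I(71) + (-110*13)/E = ((30 - 1*69)/(2*(1 + 69)))/36 - 110*13/(-215) = ((½)*(30 - 69)/70)*(1/36) - 1430*(-1/215) = ((½)*(1/70)*(-39))*(1/36) + 286/43 = -39/140*1/36 + 286/43 = -13/1680 + 286/43 = 479921/72240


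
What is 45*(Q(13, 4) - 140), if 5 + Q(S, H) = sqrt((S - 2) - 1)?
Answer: -6525 + 45*sqrt(10) ≈ -6382.7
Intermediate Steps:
Q(S, H) = -5 + sqrt(-3 + S) (Q(S, H) = -5 + sqrt((S - 2) - 1) = -5 + sqrt((-2 + S) - 1) = -5 + sqrt(-3 + S))
45*(Q(13, 4) - 140) = 45*((-5 + sqrt(-3 + 13)) - 140) = 45*((-5 + sqrt(10)) - 140) = 45*(-145 + sqrt(10)) = -6525 + 45*sqrt(10)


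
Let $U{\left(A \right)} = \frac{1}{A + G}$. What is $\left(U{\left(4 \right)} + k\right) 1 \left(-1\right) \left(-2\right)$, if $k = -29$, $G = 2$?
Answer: $- \frac{173}{3} \approx -57.667$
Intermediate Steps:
$U{\left(A \right)} = \frac{1}{2 + A}$ ($U{\left(A \right)} = \frac{1}{A + 2} = \frac{1}{2 + A}$)
$\left(U{\left(4 \right)} + k\right) 1 \left(-1\right) \left(-2\right) = \left(\frac{1}{2 + 4} - 29\right) 1 \left(-1\right) \left(-2\right) = \left(\frac{1}{6} - 29\right) \left(\left(-1\right) \left(-2\right)\right) = \left(\frac{1}{6} - 29\right) 2 = \left(- \frac{173}{6}\right) 2 = - \frac{173}{3}$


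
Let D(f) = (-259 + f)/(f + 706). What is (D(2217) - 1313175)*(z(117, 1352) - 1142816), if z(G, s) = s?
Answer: 4381405196522088/2923 ≈ 1.4989e+12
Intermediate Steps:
D(f) = (-259 + f)/(706 + f)
(D(2217) - 1313175)*(z(117, 1352) - 1142816) = ((-259 + 2217)/(706 + 2217) - 1313175)*(1352 - 1142816) = (1958/2923 - 1313175)*(-1141464) = -3838408567/2923*(-1141464) = 4381405196522088/2923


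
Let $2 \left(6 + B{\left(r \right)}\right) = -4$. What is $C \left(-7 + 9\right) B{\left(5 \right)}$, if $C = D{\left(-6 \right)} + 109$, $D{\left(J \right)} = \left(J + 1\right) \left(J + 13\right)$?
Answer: $-1184$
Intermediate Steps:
$B{\left(r \right)} = -8$ ($B{\left(r \right)} = -6 + \frac{1}{2} \left(-4\right) = -6 - 2 = -8$)
$D{\left(J \right)} = \left(1 + J\right) \left(13 + J\right)$
$C = 74$ ($C = \left(13 + \left(-6\right)^{2} + 14 \left(-6\right)\right) + 109 = \left(13 + 36 - 84\right) + 109 = -35 + 109 = 74$)
$C \left(-7 + 9\right) B{\left(5 \right)} = 74 \left(-7 + 9\right) \left(-8\right) = 74 \cdot 2 \left(-8\right) = 74 \left(-16\right) = -1184$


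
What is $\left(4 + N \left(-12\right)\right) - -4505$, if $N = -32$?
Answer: $4893$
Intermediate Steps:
$\left(4 + N \left(-12\right)\right) - -4505 = \left(4 - -384\right) - -4505 = \left(4 + 384\right) + 4505 = 388 + 4505 = 4893$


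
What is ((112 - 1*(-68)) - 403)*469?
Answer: -104587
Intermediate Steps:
((112 - 1*(-68)) - 403)*469 = ((112 + 68) - 403)*469 = (180 - 403)*469 = -223*469 = -104587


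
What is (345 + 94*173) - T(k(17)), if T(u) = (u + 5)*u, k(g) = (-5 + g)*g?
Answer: -26029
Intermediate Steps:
k(g) = g*(-5 + g)
T(u) = u*(5 + u) (T(u) = (5 + u)*u = u*(5 + u))
(345 + 94*173) - T(k(17)) = (345 + 94*173) - 17*(-5 + 17)*(5 + 17*(-5 + 17)) = (345 + 16262) - 17*12*(5 + 17*12) = 16607 - 204*(5 + 204) = 16607 - 204*209 = 16607 - 1*42636 = 16607 - 42636 = -26029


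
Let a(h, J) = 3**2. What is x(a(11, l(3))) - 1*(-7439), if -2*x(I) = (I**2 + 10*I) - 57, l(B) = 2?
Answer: 7382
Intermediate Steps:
a(h, J) = 9
x(I) = 57/2 - 5*I - I**2/2 (x(I) = -((I**2 + 10*I) - 57)/2 = -(-57 + I**2 + 10*I)/2 = 57/2 - 5*I - I**2/2)
x(a(11, l(3))) - 1*(-7439) = (57/2 - 5*9 - 1/2*9**2) - 1*(-7439) = (57/2 - 45 - 1/2*81) + 7439 = (57/2 - 45 - 81/2) + 7439 = -57 + 7439 = 7382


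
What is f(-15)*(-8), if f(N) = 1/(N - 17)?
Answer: ¼ ≈ 0.25000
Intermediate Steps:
f(N) = 1/(-17 + N)
f(-15)*(-8) = -8/(-17 - 15) = -8/(-32) = -1/32*(-8) = ¼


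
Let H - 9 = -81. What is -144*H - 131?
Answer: 10237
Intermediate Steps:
H = -72 (H = 9 - 81 = -72)
-144*H - 131 = -144*(-72) - 131 = 10368 - 131 = 10237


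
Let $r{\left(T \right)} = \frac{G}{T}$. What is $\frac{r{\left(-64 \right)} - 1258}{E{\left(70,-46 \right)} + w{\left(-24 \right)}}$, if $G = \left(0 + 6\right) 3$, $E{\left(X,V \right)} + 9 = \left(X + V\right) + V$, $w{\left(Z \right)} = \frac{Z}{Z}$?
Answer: $\frac{8053}{192} \approx 41.943$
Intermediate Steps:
$w{\left(Z \right)} = 1$
$E{\left(X,V \right)} = -9 + X + 2 V$ ($E{\left(X,V \right)} = -9 + \left(\left(X + V\right) + V\right) = -9 + \left(\left(V + X\right) + V\right) = -9 + \left(X + 2 V\right) = -9 + X + 2 V$)
$G = 18$ ($G = 6 \cdot 3 = 18$)
$r{\left(T \right)} = \frac{18}{T}$
$\frac{r{\left(-64 \right)} - 1258}{E{\left(70,-46 \right)} + w{\left(-24 \right)}} = \frac{\frac{18}{-64} - 1258}{\left(-9 + 70 + 2 \left(-46\right)\right) + 1} = \frac{18 \left(- \frac{1}{64}\right) - 1258}{\left(-9 + 70 - 92\right) + 1} = \frac{- \frac{9}{32} - 1258}{-31 + 1} = - \frac{40265}{32 \left(-30\right)} = \left(- \frac{40265}{32}\right) \left(- \frac{1}{30}\right) = \frac{8053}{192}$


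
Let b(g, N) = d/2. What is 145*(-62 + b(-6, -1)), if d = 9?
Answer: -16675/2 ≈ -8337.5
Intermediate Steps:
b(g, N) = 9/2
145*(-62 + b(-6, -1)) = 145*(-62 + 9/2) = 145*(-115/2) = -16675/2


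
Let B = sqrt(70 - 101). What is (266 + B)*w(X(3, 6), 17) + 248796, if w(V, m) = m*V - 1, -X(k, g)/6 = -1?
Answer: 275662 + 101*I*sqrt(31) ≈ 2.7566e+5 + 562.34*I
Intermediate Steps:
X(k, g) = 6 (X(k, g) = -6*(-1) = 6)
w(V, m) = -1 + V*m (w(V, m) = V*m - 1 = -1 + V*m)
B = I*sqrt(31) (B = sqrt(-31) = I*sqrt(31) ≈ 5.5678*I)
(266 + B)*w(X(3, 6), 17) + 248796 = (266 + I*sqrt(31))*(-1 + 6*17) + 248796 = (266 + I*sqrt(31))*(-1 + 102) + 248796 = (266 + I*sqrt(31))*101 + 248796 = (26866 + 101*I*sqrt(31)) + 248796 = 275662 + 101*I*sqrt(31)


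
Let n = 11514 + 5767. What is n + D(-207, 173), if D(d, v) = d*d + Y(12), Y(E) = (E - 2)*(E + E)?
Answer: 60370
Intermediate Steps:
n = 17281
Y(E) = 2*E*(-2 + E) (Y(E) = (-2 + E)*(2*E) = 2*E*(-2 + E))
D(d, v) = 240 + d**2 (D(d, v) = d*d + 2*12*(-2 + 12) = d**2 + 2*12*10 = d**2 + 240 = 240 + d**2)
n + D(-207, 173) = 17281 + (240 + (-207)**2) = 17281 + (240 + 42849) = 17281 + 43089 = 60370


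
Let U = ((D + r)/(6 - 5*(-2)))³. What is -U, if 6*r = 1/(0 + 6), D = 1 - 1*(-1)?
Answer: -389017/191102976 ≈ -0.0020356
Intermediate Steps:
D = 2 (D = 1 + 1 = 2)
r = 1/36 (r = 1/(6*(0 + 6)) = (⅙)/6 = (⅙)*(⅙) = 1/36 ≈ 0.027778)
U = 389017/191102976 (U = ((2 + 1/36)/(6 - 5*(-2)))³ = (73/(36*(6 + 10)))³ = ((73/36)/16)³ = ((73/36)*(1/16))³ = (73/576)³ = 389017/191102976 ≈ 0.0020356)
-U = -1*389017/191102976 = -389017/191102976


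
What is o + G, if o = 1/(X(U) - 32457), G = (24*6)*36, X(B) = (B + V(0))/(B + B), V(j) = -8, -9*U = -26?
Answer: 4374803494/843905 ≈ 5184.0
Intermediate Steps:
U = 26/9 (U = -1/9*(-26) = 26/9 ≈ 2.8889)
X(B) = (-8 + B)/(2*B) (X(B) = (B - 8)/(B + B) = (-8 + B)/((2*B)) = (-8 + B)*(1/(2*B)) = (-8 + B)/(2*B))
G = 5184 (G = 144*36 = 5184)
o = -26/843905 (o = 1/((-8 + 26/9)/(2*(26/9)) - 32457) = 1/((1/2)*(9/26)*(-46/9) - 32457) = 1/(-23/26 - 32457) = 1/(-843905/26) = -26/843905 ≈ -3.0809e-5)
o + G = -26/843905 + 5184 = 4374803494/843905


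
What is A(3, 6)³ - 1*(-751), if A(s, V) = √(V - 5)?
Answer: 752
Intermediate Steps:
A(s, V) = √(-5 + V)
A(3, 6)³ - 1*(-751) = (√(-5 + 6))³ - 1*(-751) = (√1)³ + 751 = 1³ + 751 = 1 + 751 = 752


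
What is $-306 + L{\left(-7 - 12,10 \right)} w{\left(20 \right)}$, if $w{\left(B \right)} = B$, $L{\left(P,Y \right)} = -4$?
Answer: $-386$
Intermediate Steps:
$-306 + L{\left(-7 - 12,10 \right)} w{\left(20 \right)} = -306 - 80 = -386$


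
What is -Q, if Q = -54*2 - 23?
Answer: 131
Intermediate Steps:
Q = -131 (Q = -108 - 23 = -131)
-Q = -1*(-131) = 131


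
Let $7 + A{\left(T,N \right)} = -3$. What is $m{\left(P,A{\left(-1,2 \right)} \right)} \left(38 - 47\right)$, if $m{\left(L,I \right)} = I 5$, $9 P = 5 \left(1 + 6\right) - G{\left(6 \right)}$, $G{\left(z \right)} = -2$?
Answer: $450$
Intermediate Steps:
$A{\left(T,N \right)} = -10$ ($A{\left(T,N \right)} = -7 - 3 = -10$)
$P = \frac{37}{9}$ ($P = \frac{5 \left(1 + 6\right) - -2}{9} = \frac{5 \cdot 7 + 2}{9} = \frac{35 + 2}{9} = \frac{1}{9} \cdot 37 = \frac{37}{9} \approx 4.1111$)
$m{\left(L,I \right)} = 5 I$
$m{\left(P,A{\left(-1,2 \right)} \right)} \left(38 - 47\right) = 5 \left(-10\right) \left(38 - 47\right) = \left(-50\right) \left(-9\right) = 450$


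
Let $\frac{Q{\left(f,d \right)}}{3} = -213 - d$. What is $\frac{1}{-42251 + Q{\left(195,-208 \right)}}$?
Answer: $- \frac{1}{42266} \approx -2.366 \cdot 10^{-5}$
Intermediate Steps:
$Q{\left(f,d \right)} = -639 - 3 d$ ($Q{\left(f,d \right)} = 3 \left(-213 - d\right) = -639 - 3 d$)
$\frac{1}{-42251 + Q{\left(195,-208 \right)}} = \frac{1}{-42251 - 15} = \frac{1}{-42266} = - \frac{1}{42266}$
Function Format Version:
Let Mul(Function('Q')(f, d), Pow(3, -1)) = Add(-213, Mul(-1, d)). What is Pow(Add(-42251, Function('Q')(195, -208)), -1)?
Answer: Rational(-1, 42266) ≈ -2.3660e-5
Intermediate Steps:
Function('Q')(f, d) = Add(-639, Mul(-3, d)) (Function('Q')(f, d) = Mul(3, Add(-213, Mul(-1, d))) = Add(-639, Mul(-3, d)))
Pow(Add(-42251, Function('Q')(195, -208)), -1) = Pow(Add(-42251, Add(-639, Mul(-3, -208))), -1) = Pow(Add(-42251, Add(-639, 624)), -1) = Pow(Add(-42251, -15), -1) = Pow(-42266, -1) = Rational(-1, 42266)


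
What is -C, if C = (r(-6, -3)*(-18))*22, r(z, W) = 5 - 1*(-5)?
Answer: 3960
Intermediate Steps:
r(z, W) = 10 (r(z, W) = 5 + 5 = 10)
C = -3960 (C = (10*(-18))*22 = -180*22 = -3960)
-C = -1*(-3960) = 3960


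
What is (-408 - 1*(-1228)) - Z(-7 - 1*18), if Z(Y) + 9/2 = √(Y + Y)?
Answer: 1649/2 - 5*I*√2 ≈ 824.5 - 7.0711*I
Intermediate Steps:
Z(Y) = -9/2 + √2*√Y (Z(Y) = -9/2 + √(Y + Y) = -9/2 + √(2*Y) = -9/2 + √2*√Y)
(-408 - 1*(-1228)) - Z(-7 - 1*18) = (-408 - 1*(-1228)) - (-9/2 + √2*√(-7 - 1*18)) = (-408 + 1228) - (-9/2 + √2*√(-7 - 18)) = 820 - (-9/2 + √2*√(-25)) = 820 - (-9/2 + √2*(5*I)) = 820 - (-9/2 + 5*I*√2) = 820 + (9/2 - 5*I*√2) = 1649/2 - 5*I*√2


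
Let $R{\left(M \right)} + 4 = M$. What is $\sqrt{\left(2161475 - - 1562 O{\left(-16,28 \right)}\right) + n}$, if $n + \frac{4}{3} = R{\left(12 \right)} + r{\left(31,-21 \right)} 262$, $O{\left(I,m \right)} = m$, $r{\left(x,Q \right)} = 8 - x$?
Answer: $\frac{5 \sqrt{791709}}{3} \approx 1483.0$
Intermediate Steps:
$R{\left(M \right)} = -4 + M$
$n = - \frac{18058}{3}$ ($n = - \frac{4}{3} + \left(\left(-4 + 12\right) + \left(8 - 31\right) 262\right) = - \frac{4}{3} + \left(8 + \left(8 - 31\right) 262\right) = - \frac{4}{3} + \left(8 - 6026\right) = - \frac{4}{3} - 6018 = - \frac{18058}{3} \approx -6019.3$)
$\sqrt{\left(2161475 - - 1562 O{\left(-16,28 \right)}\right) + n} = \sqrt{\left(2161475 - \left(-1562\right) 28\right) - \frac{18058}{3}} = \sqrt{\left(2161475 - -43736\right) - \frac{18058}{3}} = \sqrt{\left(2161475 + 43736\right) - \frac{18058}{3}} = \sqrt{2205211 - \frac{18058}{3}} = \sqrt{\frac{6597575}{3}} = \frac{5 \sqrt{791709}}{3}$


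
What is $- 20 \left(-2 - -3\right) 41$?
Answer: $-820$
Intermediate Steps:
$- 20 \left(-2 - -3\right) 41 = - 20 \left(-2 + 3\right) 41 = \left(-20\right) 1 \cdot 41 = \left(-20\right) 41 = -820$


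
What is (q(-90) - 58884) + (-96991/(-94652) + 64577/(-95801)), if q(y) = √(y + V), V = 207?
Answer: -533942579650181/9067756252 + 3*√13 ≈ -58873.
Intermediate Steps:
q(y) = √(207 + y) (q(y) = √(y + 207) = √(207 + y))
(q(-90) - 58884) + (-96991/(-94652) + 64577/(-95801)) = (√(207 - 90) - 58884) + (-96991/(-94652) + 64577/(-95801)) = (√117 - 58884) + (-96991*(-1/94652) + 64577*(-1/95801)) = (3*√13 - 58884) + (96991/94652 - 64577/95801) = (-58884 + 3*√13) + 3179492587/9067756252 = -533942579650181/9067756252 + 3*√13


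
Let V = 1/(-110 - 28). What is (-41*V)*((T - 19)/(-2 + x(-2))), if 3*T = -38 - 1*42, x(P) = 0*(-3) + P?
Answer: 5617/1656 ≈ 3.3919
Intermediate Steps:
x(P) = P (x(P) = 0 + P = P)
T = -80/3 (T = (-38 - 1*42)/3 = (-38 - 42)/3 = (⅓)*(-80) = -80/3 ≈ -26.667)
V = -1/138 (V = 1/(-138) = -1/138 ≈ -0.0072464)
(-41*V)*((T - 19)/(-2 + x(-2))) = (-41*(-1/138))*((-80/3 - 19)/(-2 - 2)) = 41*(-137/3/(-4))/138 = 41*(-137/3*(-¼))/138 = (41/138)*(137/12) = 5617/1656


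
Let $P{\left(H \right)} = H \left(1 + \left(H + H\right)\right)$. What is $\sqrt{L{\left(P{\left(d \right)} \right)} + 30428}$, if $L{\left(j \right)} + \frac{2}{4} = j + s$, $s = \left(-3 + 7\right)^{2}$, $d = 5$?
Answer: $\frac{\sqrt{121994}}{2} \approx 174.64$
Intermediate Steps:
$s = 16$ ($s = 4^{2} = 16$)
$P{\left(H \right)} = H \left(1 + 2 H\right)$
$L{\left(j \right)} = \frac{31}{2} + j$ ($L{\left(j \right)} = - \frac{1}{2} + \left(j + 16\right) = - \frac{1}{2} + \left(16 + j\right) = \frac{31}{2} + j$)
$\sqrt{L{\left(P{\left(d \right)} \right)} + 30428} = \sqrt{\left(\frac{31}{2} + 5 \left(1 + 2 \cdot 5\right)\right) + 30428} = \sqrt{\left(\frac{31}{2} + 5 \left(1 + 10\right)\right) + 30428} = \sqrt{\left(\frac{31}{2} + 5 \cdot 11\right) + 30428} = \sqrt{\left(\frac{31}{2} + 55\right) + 30428} = \sqrt{\frac{141}{2} + 30428} = \sqrt{\frac{60997}{2}} = \frac{\sqrt{121994}}{2}$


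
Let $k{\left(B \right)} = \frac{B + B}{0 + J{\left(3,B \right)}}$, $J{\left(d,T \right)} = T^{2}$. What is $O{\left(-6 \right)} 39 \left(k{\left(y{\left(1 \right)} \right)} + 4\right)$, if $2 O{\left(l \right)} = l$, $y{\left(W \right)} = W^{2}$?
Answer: $-702$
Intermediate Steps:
$O{\left(l \right)} = \frac{l}{2}$
$k{\left(B \right)} = \frac{2}{B}$ ($k{\left(B \right)} = \frac{B + B}{0 + B^{2}} = \frac{2 B}{B^{2}} = \frac{2}{B}$)
$O{\left(-6 \right)} 39 \left(k{\left(y{\left(1 \right)} \right)} + 4\right) = \frac{1}{2} \left(-6\right) 39 \left(\frac{2}{1^{2}} + 4\right) = \left(-3\right) 39 \left(\frac{2}{1} + 4\right) = - 117 \left(2 \cdot 1 + 4\right) = - 117 \left(2 + 4\right) = \left(-117\right) 6 = -702$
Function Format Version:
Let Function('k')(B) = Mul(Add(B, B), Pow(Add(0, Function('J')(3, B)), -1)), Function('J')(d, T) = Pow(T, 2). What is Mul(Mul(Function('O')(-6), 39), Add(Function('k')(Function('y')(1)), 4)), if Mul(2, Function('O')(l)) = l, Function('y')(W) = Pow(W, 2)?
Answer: -702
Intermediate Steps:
Function('O')(l) = Mul(Rational(1, 2), l)
Function('k')(B) = Mul(2, Pow(B, -1)) (Function('k')(B) = Mul(Add(B, B), Pow(Add(0, Pow(B, 2)), -1)) = Mul(Mul(2, B), Pow(Pow(B, 2), -1)) = Mul(Mul(2, B), Pow(B, -2)) = Mul(2, Pow(B, -1)))
Mul(Mul(Function('O')(-6), 39), Add(Function('k')(Function('y')(1)), 4)) = Mul(Mul(Mul(Rational(1, 2), -6), 39), Add(Mul(2, Pow(Pow(1, 2), -1)), 4)) = Mul(Mul(-3, 39), Add(Mul(2, Pow(1, -1)), 4)) = Mul(-117, Add(Mul(2, 1), 4)) = Mul(-117, Add(2, 4)) = Mul(-117, 6) = -702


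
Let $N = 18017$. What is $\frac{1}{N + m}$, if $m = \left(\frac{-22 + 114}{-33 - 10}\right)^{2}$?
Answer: $\frac{1849}{33321897} \approx 5.5489 \cdot 10^{-5}$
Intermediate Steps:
$m = \frac{8464}{1849}$ ($m = \left(\frac{92}{-43}\right)^{2} = \left(92 \left(- \frac{1}{43}\right)\right)^{2} = \left(- \frac{92}{43}\right)^{2} = \frac{8464}{1849} \approx 4.5776$)
$\frac{1}{N + m} = \frac{1}{18017 + \frac{8464}{1849}} = \frac{1}{\frac{33321897}{1849}} = \frac{1849}{33321897}$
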